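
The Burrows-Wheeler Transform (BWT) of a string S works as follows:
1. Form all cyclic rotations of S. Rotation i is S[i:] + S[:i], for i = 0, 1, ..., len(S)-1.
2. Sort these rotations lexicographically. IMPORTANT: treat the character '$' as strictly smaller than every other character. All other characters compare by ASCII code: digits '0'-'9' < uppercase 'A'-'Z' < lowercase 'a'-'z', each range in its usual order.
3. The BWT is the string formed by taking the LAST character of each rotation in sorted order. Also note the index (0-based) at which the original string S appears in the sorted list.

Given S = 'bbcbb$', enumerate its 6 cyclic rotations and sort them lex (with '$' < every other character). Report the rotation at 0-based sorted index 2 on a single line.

All 6 rotations (rotation i = S[i:]+S[:i]):
  rot[0] = bbcbb$
  rot[1] = bcbb$b
  rot[2] = cbb$bb
  rot[3] = bb$bbc
  rot[4] = b$bbcb
  rot[5] = $bbcbb
Sorted (with $ < everything):
  sorted[0] = $bbcbb
  sorted[1] = b$bbcb
  sorted[2] = bb$bbc
  sorted[3] = bbcbb$
  sorted[4] = bcbb$b
  sorted[5] = cbb$bb
sorted[2] = bb$bbc

Answer: bb$bbc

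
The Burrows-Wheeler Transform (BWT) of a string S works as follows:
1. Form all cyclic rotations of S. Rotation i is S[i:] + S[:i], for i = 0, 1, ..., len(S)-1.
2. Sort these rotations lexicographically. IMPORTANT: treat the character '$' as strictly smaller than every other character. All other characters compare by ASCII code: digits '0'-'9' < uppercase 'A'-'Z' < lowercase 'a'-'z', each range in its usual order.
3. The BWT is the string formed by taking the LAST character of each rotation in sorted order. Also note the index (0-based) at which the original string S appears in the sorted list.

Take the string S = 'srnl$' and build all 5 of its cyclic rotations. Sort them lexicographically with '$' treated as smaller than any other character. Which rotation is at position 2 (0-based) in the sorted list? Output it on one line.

All 5 rotations (rotation i = S[i:]+S[:i]):
  rot[0] = srnl$
  rot[1] = rnl$s
  rot[2] = nl$sr
  rot[3] = l$srn
  rot[4] = $srnl
Sorted (with $ < everything):
  sorted[0] = $srnl
  sorted[1] = l$srn
  sorted[2] = nl$sr
  sorted[3] = rnl$s
  sorted[4] = srnl$
sorted[2] = nl$sr

Answer: nl$sr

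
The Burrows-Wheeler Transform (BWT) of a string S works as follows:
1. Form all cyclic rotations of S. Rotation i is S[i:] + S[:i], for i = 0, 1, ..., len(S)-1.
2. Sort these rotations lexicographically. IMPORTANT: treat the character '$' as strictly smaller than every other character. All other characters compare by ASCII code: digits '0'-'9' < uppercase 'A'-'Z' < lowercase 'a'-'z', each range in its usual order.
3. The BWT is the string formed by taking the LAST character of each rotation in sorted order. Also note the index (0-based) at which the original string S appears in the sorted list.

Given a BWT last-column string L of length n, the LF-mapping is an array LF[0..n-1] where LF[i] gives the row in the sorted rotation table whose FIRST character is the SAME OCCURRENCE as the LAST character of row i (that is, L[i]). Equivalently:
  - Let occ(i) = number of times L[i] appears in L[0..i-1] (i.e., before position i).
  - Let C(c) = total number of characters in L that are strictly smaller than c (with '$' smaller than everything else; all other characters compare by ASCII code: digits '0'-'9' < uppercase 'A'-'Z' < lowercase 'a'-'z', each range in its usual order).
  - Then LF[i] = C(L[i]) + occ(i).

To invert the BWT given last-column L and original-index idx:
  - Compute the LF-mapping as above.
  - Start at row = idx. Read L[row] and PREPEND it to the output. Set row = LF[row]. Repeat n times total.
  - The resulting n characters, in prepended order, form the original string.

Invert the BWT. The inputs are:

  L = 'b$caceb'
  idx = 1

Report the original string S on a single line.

LF mapping: 2 0 4 1 5 6 3
Walk LF starting at row 1, prepending L[row]:
  step 1: row=1, L[1]='$', prepend. Next row=LF[1]=0
  step 2: row=0, L[0]='b', prepend. Next row=LF[0]=2
  step 3: row=2, L[2]='c', prepend. Next row=LF[2]=4
  step 4: row=4, L[4]='c', prepend. Next row=LF[4]=5
  step 5: row=5, L[5]='e', prepend. Next row=LF[5]=6
  step 6: row=6, L[6]='b', prepend. Next row=LF[6]=3
  step 7: row=3, L[3]='a', prepend. Next row=LF[3]=1
Reversed output: abeccb$

Answer: abeccb$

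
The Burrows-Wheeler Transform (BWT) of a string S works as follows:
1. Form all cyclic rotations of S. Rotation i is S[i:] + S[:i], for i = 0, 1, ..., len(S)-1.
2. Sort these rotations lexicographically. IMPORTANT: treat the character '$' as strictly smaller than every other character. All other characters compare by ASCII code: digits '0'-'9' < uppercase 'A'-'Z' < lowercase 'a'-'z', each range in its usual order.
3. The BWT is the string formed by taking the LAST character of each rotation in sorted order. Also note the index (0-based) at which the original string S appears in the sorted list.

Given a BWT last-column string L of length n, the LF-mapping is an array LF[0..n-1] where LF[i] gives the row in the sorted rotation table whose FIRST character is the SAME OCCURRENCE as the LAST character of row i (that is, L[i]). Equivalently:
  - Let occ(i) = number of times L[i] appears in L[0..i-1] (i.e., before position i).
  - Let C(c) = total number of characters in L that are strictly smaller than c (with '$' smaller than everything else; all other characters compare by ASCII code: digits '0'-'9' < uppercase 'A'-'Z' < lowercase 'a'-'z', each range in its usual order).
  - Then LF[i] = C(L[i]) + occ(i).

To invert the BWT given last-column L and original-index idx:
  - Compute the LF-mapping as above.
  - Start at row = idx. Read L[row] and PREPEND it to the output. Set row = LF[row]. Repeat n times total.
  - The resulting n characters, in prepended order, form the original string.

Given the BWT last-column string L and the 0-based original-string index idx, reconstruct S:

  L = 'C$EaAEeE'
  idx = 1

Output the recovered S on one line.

Answer: AEEeaEC$

Derivation:
LF mapping: 2 0 3 6 1 4 7 5
Walk LF starting at row 1, prepending L[row]:
  step 1: row=1, L[1]='$', prepend. Next row=LF[1]=0
  step 2: row=0, L[0]='C', prepend. Next row=LF[0]=2
  step 3: row=2, L[2]='E', prepend. Next row=LF[2]=3
  step 4: row=3, L[3]='a', prepend. Next row=LF[3]=6
  step 5: row=6, L[6]='e', prepend. Next row=LF[6]=7
  step 6: row=7, L[7]='E', prepend. Next row=LF[7]=5
  step 7: row=5, L[5]='E', prepend. Next row=LF[5]=4
  step 8: row=4, L[4]='A', prepend. Next row=LF[4]=1
Reversed output: AEEeaEC$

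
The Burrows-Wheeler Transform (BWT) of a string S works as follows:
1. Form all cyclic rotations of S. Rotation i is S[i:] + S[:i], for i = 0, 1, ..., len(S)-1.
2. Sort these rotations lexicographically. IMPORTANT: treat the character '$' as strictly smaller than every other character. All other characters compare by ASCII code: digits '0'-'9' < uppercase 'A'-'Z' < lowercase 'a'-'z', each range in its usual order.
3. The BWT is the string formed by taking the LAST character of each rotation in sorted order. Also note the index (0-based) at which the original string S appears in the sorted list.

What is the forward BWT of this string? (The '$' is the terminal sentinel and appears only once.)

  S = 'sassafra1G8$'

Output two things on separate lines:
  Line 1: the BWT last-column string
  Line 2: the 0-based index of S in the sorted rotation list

Answer: 8aG1rssafs$a
10

Derivation:
All 12 rotations (rotation i = S[i:]+S[:i]):
  rot[0] = sassafra1G8$
  rot[1] = assafra1G8$s
  rot[2] = ssafra1G8$sa
  rot[3] = safra1G8$sas
  rot[4] = afra1G8$sass
  rot[5] = fra1G8$sassa
  rot[6] = ra1G8$sassaf
  rot[7] = a1G8$sassafr
  rot[8] = 1G8$sassafra
  rot[9] = G8$sassafra1
  rot[10] = 8$sassafra1G
  rot[11] = $sassafra1G8
Sorted (with $ < everything):
  sorted[0] = $sassafra1G8  (last char: '8')
  sorted[1] = 1G8$sassafra  (last char: 'a')
  sorted[2] = 8$sassafra1G  (last char: 'G')
  sorted[3] = G8$sassafra1  (last char: '1')
  sorted[4] = a1G8$sassafr  (last char: 'r')
  sorted[5] = afra1G8$sass  (last char: 's')
  sorted[6] = assafra1G8$s  (last char: 's')
  sorted[7] = fra1G8$sassa  (last char: 'a')
  sorted[8] = ra1G8$sassaf  (last char: 'f')
  sorted[9] = safra1G8$sas  (last char: 's')
  sorted[10] = sassafra1G8$  (last char: '$')
  sorted[11] = ssafra1G8$sa  (last char: 'a')
Last column: 8aG1rssafs$a
Original string S is at sorted index 10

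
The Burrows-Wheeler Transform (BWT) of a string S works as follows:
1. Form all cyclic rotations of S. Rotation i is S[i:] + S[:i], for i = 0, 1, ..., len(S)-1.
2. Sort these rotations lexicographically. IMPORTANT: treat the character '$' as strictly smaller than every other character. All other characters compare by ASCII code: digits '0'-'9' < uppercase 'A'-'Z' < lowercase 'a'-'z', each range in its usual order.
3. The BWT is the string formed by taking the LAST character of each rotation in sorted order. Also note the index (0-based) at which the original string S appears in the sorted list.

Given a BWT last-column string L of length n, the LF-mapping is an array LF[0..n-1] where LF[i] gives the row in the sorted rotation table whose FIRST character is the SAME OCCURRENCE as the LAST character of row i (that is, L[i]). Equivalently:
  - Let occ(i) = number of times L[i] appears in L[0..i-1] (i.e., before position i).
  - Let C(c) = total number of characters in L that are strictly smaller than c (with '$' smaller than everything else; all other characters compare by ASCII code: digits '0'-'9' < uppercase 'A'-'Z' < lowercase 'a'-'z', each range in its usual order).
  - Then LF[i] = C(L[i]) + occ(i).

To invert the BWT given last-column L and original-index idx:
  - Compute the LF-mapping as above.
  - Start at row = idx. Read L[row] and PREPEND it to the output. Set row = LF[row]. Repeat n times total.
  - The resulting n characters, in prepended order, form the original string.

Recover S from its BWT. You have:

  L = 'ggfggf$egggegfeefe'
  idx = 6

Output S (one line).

Answer: fegefeggegfgegfgg$

Derivation:
LF mapping: 10 11 6 12 13 7 0 1 14 15 16 2 17 8 3 4 9 5
Walk LF starting at row 6, prepending L[row]:
  step 1: row=6, L[6]='$', prepend. Next row=LF[6]=0
  step 2: row=0, L[0]='g', prepend. Next row=LF[0]=10
  step 3: row=10, L[10]='g', prepend. Next row=LF[10]=16
  step 4: row=16, L[16]='f', prepend. Next row=LF[16]=9
  step 5: row=9, L[9]='g', prepend. Next row=LF[9]=15
  step 6: row=15, L[15]='e', prepend. Next row=LF[15]=4
  step 7: row=4, L[4]='g', prepend. Next row=LF[4]=13
  step 8: row=13, L[13]='f', prepend. Next row=LF[13]=8
  step 9: row=8, L[8]='g', prepend. Next row=LF[8]=14
  step 10: row=14, L[14]='e', prepend. Next row=LF[14]=3
  step 11: row=3, L[3]='g', prepend. Next row=LF[3]=12
  step 12: row=12, L[12]='g', prepend. Next row=LF[12]=17
  step 13: row=17, L[17]='e', prepend. Next row=LF[17]=5
  step 14: row=5, L[5]='f', prepend. Next row=LF[5]=7
  step 15: row=7, L[7]='e', prepend. Next row=LF[7]=1
  step 16: row=1, L[1]='g', prepend. Next row=LF[1]=11
  step 17: row=11, L[11]='e', prepend. Next row=LF[11]=2
  step 18: row=2, L[2]='f', prepend. Next row=LF[2]=6
Reversed output: fegefeggegfgegfgg$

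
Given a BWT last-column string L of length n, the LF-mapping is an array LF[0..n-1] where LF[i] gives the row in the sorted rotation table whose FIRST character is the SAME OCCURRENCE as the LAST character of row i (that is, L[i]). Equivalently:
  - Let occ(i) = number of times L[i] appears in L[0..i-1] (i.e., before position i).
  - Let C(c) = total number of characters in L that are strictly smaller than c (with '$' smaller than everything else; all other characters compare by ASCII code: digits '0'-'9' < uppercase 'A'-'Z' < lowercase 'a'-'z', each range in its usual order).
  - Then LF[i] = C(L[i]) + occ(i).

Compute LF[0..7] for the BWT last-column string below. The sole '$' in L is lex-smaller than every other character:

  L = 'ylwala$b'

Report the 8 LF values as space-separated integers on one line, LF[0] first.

Answer: 7 4 6 1 5 2 0 3

Derivation:
Char counts: '$':1, 'a':2, 'b':1, 'l':2, 'w':1, 'y':1
C (first-col start): C('$')=0, C('a')=1, C('b')=3, C('l')=4, C('w')=6, C('y')=7
L[0]='y': occ=0, LF[0]=C('y')+0=7+0=7
L[1]='l': occ=0, LF[1]=C('l')+0=4+0=4
L[2]='w': occ=0, LF[2]=C('w')+0=6+0=6
L[3]='a': occ=0, LF[3]=C('a')+0=1+0=1
L[4]='l': occ=1, LF[4]=C('l')+1=4+1=5
L[5]='a': occ=1, LF[5]=C('a')+1=1+1=2
L[6]='$': occ=0, LF[6]=C('$')+0=0+0=0
L[7]='b': occ=0, LF[7]=C('b')+0=3+0=3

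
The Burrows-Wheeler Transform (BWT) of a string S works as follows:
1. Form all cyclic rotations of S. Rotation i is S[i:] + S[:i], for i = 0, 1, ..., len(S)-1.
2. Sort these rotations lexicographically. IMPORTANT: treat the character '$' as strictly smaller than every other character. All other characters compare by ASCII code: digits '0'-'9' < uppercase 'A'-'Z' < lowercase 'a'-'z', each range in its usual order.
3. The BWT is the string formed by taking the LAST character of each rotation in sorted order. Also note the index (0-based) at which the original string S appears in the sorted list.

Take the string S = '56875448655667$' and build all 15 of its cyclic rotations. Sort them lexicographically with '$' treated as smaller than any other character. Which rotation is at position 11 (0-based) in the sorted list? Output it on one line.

All 15 rotations (rotation i = S[i:]+S[:i]):
  rot[0] = 56875448655667$
  rot[1] = 6875448655667$5
  rot[2] = 875448655667$56
  rot[3] = 75448655667$568
  rot[4] = 5448655667$5687
  rot[5] = 448655667$56875
  rot[6] = 48655667$568754
  rot[7] = 8655667$5687544
  rot[8] = 655667$56875448
  rot[9] = 55667$568754486
  rot[10] = 5667$5687544865
  rot[11] = 667$56875448655
  rot[12] = 67$568754486556
  rot[13] = 7$5687544865566
  rot[14] = $56875448655667
Sorted (with $ < everything):
  sorted[0] = $56875448655667
  sorted[1] = 448655667$56875
  sorted[2] = 48655667$568754
  sorted[3] = 5448655667$5687
  sorted[4] = 55667$568754486
  sorted[5] = 5667$5687544865
  sorted[6] = 56875448655667$
  sorted[7] = 655667$56875448
  sorted[8] = 667$56875448655
  sorted[9] = 67$568754486556
  sorted[10] = 6875448655667$5
  sorted[11] = 7$5687544865566
  sorted[12] = 75448655667$568
  sorted[13] = 8655667$5687544
  sorted[14] = 875448655667$56
sorted[11] = 7$5687544865566

Answer: 7$5687544865566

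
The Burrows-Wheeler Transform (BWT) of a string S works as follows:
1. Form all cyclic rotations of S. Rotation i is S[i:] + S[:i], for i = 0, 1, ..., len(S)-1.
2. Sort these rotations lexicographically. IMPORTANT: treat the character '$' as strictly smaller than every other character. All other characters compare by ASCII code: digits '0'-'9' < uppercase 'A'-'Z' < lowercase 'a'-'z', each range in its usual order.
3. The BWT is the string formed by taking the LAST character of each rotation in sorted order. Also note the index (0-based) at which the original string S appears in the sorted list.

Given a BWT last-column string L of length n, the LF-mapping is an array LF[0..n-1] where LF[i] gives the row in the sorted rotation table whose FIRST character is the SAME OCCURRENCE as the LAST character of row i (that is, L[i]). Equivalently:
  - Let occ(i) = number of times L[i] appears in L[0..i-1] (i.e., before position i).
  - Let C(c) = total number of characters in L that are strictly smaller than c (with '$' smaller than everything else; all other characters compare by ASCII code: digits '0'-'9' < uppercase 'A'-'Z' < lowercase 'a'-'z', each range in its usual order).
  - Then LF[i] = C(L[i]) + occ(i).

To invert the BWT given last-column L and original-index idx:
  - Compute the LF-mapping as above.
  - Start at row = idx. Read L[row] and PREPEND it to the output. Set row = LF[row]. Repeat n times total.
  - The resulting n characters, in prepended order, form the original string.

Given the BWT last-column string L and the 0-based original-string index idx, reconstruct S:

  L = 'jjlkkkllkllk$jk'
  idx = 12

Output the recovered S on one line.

Answer: lkklkkkjlklljj$

Derivation:
LF mapping: 1 2 10 4 5 6 11 12 7 13 14 8 0 3 9
Walk LF starting at row 12, prepending L[row]:
  step 1: row=12, L[12]='$', prepend. Next row=LF[12]=0
  step 2: row=0, L[0]='j', prepend. Next row=LF[0]=1
  step 3: row=1, L[1]='j', prepend. Next row=LF[1]=2
  step 4: row=2, L[2]='l', prepend. Next row=LF[2]=10
  step 5: row=10, L[10]='l', prepend. Next row=LF[10]=14
  step 6: row=14, L[14]='k', prepend. Next row=LF[14]=9
  step 7: row=9, L[9]='l', prepend. Next row=LF[9]=13
  step 8: row=13, L[13]='j', prepend. Next row=LF[13]=3
  step 9: row=3, L[3]='k', prepend. Next row=LF[3]=4
  step 10: row=4, L[4]='k', prepend. Next row=LF[4]=5
  step 11: row=5, L[5]='k', prepend. Next row=LF[5]=6
  step 12: row=6, L[6]='l', prepend. Next row=LF[6]=11
  step 13: row=11, L[11]='k', prepend. Next row=LF[11]=8
  step 14: row=8, L[8]='k', prepend. Next row=LF[8]=7
  step 15: row=7, L[7]='l', prepend. Next row=LF[7]=12
Reversed output: lkklkkkjlklljj$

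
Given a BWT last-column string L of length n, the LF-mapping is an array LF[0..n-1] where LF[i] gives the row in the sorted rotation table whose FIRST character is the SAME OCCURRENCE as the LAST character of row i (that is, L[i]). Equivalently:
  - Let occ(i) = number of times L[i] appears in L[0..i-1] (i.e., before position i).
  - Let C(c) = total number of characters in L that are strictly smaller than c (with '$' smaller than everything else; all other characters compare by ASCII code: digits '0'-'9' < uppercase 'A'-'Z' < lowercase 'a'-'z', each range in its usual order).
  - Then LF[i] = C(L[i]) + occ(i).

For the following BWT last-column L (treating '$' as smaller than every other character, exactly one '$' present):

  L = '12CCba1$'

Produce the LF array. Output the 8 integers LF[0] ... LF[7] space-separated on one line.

Char counts: '$':1, '1':2, '2':1, 'C':2, 'a':1, 'b':1
C (first-col start): C('$')=0, C('1')=1, C('2')=3, C('C')=4, C('a')=6, C('b')=7
L[0]='1': occ=0, LF[0]=C('1')+0=1+0=1
L[1]='2': occ=0, LF[1]=C('2')+0=3+0=3
L[2]='C': occ=0, LF[2]=C('C')+0=4+0=4
L[3]='C': occ=1, LF[3]=C('C')+1=4+1=5
L[4]='b': occ=0, LF[4]=C('b')+0=7+0=7
L[5]='a': occ=0, LF[5]=C('a')+0=6+0=6
L[6]='1': occ=1, LF[6]=C('1')+1=1+1=2
L[7]='$': occ=0, LF[7]=C('$')+0=0+0=0

Answer: 1 3 4 5 7 6 2 0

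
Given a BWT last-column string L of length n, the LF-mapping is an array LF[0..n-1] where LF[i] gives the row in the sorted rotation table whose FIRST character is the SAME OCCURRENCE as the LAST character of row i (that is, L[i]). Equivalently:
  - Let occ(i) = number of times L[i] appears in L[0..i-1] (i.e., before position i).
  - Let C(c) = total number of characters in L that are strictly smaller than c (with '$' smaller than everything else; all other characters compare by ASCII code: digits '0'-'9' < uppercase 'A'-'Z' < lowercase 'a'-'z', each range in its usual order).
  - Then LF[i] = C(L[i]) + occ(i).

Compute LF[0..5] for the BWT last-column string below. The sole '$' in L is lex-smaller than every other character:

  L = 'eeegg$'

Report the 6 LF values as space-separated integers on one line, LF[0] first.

Answer: 1 2 3 4 5 0

Derivation:
Char counts: '$':1, 'e':3, 'g':2
C (first-col start): C('$')=0, C('e')=1, C('g')=4
L[0]='e': occ=0, LF[0]=C('e')+0=1+0=1
L[1]='e': occ=1, LF[1]=C('e')+1=1+1=2
L[2]='e': occ=2, LF[2]=C('e')+2=1+2=3
L[3]='g': occ=0, LF[3]=C('g')+0=4+0=4
L[4]='g': occ=1, LF[4]=C('g')+1=4+1=5
L[5]='$': occ=0, LF[5]=C('$')+0=0+0=0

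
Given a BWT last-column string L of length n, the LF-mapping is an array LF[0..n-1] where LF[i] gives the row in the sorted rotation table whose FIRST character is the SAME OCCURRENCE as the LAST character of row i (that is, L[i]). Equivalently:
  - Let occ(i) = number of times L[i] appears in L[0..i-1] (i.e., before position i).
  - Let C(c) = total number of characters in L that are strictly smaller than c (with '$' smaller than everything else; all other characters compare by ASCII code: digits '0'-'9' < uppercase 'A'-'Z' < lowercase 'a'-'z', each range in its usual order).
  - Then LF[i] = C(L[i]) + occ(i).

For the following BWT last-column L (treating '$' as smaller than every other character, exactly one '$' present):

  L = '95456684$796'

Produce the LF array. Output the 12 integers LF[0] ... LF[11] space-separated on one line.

Answer: 10 3 1 4 5 6 9 2 0 8 11 7

Derivation:
Char counts: '$':1, '4':2, '5':2, '6':3, '7':1, '8':1, '9':2
C (first-col start): C('$')=0, C('4')=1, C('5')=3, C('6')=5, C('7')=8, C('8')=9, C('9')=10
L[0]='9': occ=0, LF[0]=C('9')+0=10+0=10
L[1]='5': occ=0, LF[1]=C('5')+0=3+0=3
L[2]='4': occ=0, LF[2]=C('4')+0=1+0=1
L[3]='5': occ=1, LF[3]=C('5')+1=3+1=4
L[4]='6': occ=0, LF[4]=C('6')+0=5+0=5
L[5]='6': occ=1, LF[5]=C('6')+1=5+1=6
L[6]='8': occ=0, LF[6]=C('8')+0=9+0=9
L[7]='4': occ=1, LF[7]=C('4')+1=1+1=2
L[8]='$': occ=0, LF[8]=C('$')+0=0+0=0
L[9]='7': occ=0, LF[9]=C('7')+0=8+0=8
L[10]='9': occ=1, LF[10]=C('9')+1=10+1=11
L[11]='6': occ=2, LF[11]=C('6')+2=5+2=7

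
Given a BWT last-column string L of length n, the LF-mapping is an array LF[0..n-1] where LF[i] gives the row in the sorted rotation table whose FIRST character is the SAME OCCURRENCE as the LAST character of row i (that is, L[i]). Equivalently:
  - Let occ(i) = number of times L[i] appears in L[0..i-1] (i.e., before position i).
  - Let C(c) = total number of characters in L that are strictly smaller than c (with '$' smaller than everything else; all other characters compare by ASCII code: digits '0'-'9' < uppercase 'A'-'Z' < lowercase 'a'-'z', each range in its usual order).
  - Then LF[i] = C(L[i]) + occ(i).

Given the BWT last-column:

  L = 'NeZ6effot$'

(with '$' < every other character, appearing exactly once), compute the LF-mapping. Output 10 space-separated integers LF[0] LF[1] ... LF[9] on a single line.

Char counts: '$':1, '6':1, 'N':1, 'Z':1, 'e':2, 'f':2, 'o':1, 't':1
C (first-col start): C('$')=0, C('6')=1, C('N')=2, C('Z')=3, C('e')=4, C('f')=6, C('o')=8, C('t')=9
L[0]='N': occ=0, LF[0]=C('N')+0=2+0=2
L[1]='e': occ=0, LF[1]=C('e')+0=4+0=4
L[2]='Z': occ=0, LF[2]=C('Z')+0=3+0=3
L[3]='6': occ=0, LF[3]=C('6')+0=1+0=1
L[4]='e': occ=1, LF[4]=C('e')+1=4+1=5
L[5]='f': occ=0, LF[5]=C('f')+0=6+0=6
L[6]='f': occ=1, LF[6]=C('f')+1=6+1=7
L[7]='o': occ=0, LF[7]=C('o')+0=8+0=8
L[8]='t': occ=0, LF[8]=C('t')+0=9+0=9
L[9]='$': occ=0, LF[9]=C('$')+0=0+0=0

Answer: 2 4 3 1 5 6 7 8 9 0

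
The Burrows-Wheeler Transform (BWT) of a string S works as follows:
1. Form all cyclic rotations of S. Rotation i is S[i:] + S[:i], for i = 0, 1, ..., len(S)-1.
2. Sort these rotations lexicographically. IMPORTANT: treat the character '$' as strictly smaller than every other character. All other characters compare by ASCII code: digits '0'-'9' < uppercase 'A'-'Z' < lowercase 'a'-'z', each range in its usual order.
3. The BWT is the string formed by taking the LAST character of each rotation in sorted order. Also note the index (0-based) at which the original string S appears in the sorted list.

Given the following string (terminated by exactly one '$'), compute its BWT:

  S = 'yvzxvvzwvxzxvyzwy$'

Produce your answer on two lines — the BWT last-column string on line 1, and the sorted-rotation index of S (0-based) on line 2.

All 18 rotations (rotation i = S[i:]+S[:i]):
  rot[0] = yvzxvvzwvxzxvyzwy$
  rot[1] = vzxvvzwvxzxvyzwy$y
  rot[2] = zxvvzwvxzxvyzwy$yv
  rot[3] = xvvzwvxzxvyzwy$yvz
  rot[4] = vvzwvxzxvyzwy$yvzx
  rot[5] = vzwvxzxvyzwy$yvzxv
  rot[6] = zwvxzxvyzwy$yvzxvv
  rot[7] = wvxzxvyzwy$yvzxvvz
  rot[8] = vxzxvyzwy$yvzxvvzw
  rot[9] = xzxvyzwy$yvzxvvzwv
  rot[10] = zxvyzwy$yvzxvvzwvx
  rot[11] = xvyzwy$yvzxvvzwvxz
  rot[12] = vyzwy$yvzxvvzwvxzx
  rot[13] = yzwy$yvzxvvzwvxzxv
  rot[14] = zwy$yvzxvvzwvxzxvy
  rot[15] = wy$yvzxvvzwvxzxvyz
  rot[16] = y$yvzxvvzwvxzxvyzw
  rot[17] = $yvzxvvzwvxzxvyzwy
Sorted (with $ < everything):
  sorted[0] = $yvzxvvzwvxzxvyzwy  (last char: 'y')
  sorted[1] = vvzwvxzxvyzwy$yvzx  (last char: 'x')
  sorted[2] = vxzxvyzwy$yvzxvvzw  (last char: 'w')
  sorted[3] = vyzwy$yvzxvvzwvxzx  (last char: 'x')
  sorted[4] = vzwvxzxvyzwy$yvzxv  (last char: 'v')
  sorted[5] = vzxvvzwvxzxvyzwy$y  (last char: 'y')
  sorted[6] = wvxzxvyzwy$yvzxvvz  (last char: 'z')
  sorted[7] = wy$yvzxvvzwvxzxvyz  (last char: 'z')
  sorted[8] = xvvzwvxzxvyzwy$yvz  (last char: 'z')
  sorted[9] = xvyzwy$yvzxvvzwvxz  (last char: 'z')
  sorted[10] = xzxvyzwy$yvzxvvzwv  (last char: 'v')
  sorted[11] = y$yvzxvvzwvxzxvyzw  (last char: 'w')
  sorted[12] = yvzxvvzwvxzxvyzwy$  (last char: '$')
  sorted[13] = yzwy$yvzxvvzwvxzxv  (last char: 'v')
  sorted[14] = zwvxzxvyzwy$yvzxvv  (last char: 'v')
  sorted[15] = zwy$yvzxvvzwvxzxvy  (last char: 'y')
  sorted[16] = zxvvzwvxzxvyzwy$yv  (last char: 'v')
  sorted[17] = zxvyzwy$yvzxvvzwvx  (last char: 'x')
Last column: yxwxvyzzzzvw$vvyvx
Original string S is at sorted index 12

Answer: yxwxvyzzzzvw$vvyvx
12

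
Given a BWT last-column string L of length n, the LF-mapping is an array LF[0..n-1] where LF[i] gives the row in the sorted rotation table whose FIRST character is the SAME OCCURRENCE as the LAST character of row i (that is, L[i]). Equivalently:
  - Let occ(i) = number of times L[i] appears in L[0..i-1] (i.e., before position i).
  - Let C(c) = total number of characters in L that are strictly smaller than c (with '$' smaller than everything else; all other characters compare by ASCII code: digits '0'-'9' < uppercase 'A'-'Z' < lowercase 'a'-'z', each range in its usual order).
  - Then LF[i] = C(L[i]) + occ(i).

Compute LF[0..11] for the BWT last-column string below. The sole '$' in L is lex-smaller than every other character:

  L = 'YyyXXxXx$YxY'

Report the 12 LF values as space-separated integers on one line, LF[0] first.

Answer: 4 10 11 1 2 7 3 8 0 5 9 6

Derivation:
Char counts: '$':1, 'X':3, 'Y':3, 'x':3, 'y':2
C (first-col start): C('$')=0, C('X')=1, C('Y')=4, C('x')=7, C('y')=10
L[0]='Y': occ=0, LF[0]=C('Y')+0=4+0=4
L[1]='y': occ=0, LF[1]=C('y')+0=10+0=10
L[2]='y': occ=1, LF[2]=C('y')+1=10+1=11
L[3]='X': occ=0, LF[3]=C('X')+0=1+0=1
L[4]='X': occ=1, LF[4]=C('X')+1=1+1=2
L[5]='x': occ=0, LF[5]=C('x')+0=7+0=7
L[6]='X': occ=2, LF[6]=C('X')+2=1+2=3
L[7]='x': occ=1, LF[7]=C('x')+1=7+1=8
L[8]='$': occ=0, LF[8]=C('$')+0=0+0=0
L[9]='Y': occ=1, LF[9]=C('Y')+1=4+1=5
L[10]='x': occ=2, LF[10]=C('x')+2=7+2=9
L[11]='Y': occ=2, LF[11]=C('Y')+2=4+2=6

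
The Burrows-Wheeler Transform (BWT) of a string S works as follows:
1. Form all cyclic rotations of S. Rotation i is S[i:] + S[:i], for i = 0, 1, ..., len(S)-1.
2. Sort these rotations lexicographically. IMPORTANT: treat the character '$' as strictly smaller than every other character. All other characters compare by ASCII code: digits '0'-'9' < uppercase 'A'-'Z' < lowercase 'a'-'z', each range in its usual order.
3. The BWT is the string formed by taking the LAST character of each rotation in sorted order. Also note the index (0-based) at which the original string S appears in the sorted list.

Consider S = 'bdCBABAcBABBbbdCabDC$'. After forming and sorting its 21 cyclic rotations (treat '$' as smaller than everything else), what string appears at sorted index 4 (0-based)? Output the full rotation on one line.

Answer: BABAcBABBbbdCabDC$bdC

Derivation:
All 21 rotations (rotation i = S[i:]+S[:i]):
  rot[0] = bdCBABAcBABBbbdCabDC$
  rot[1] = dCBABAcBABBbbdCabDC$b
  rot[2] = CBABAcBABBbbdCabDC$bd
  rot[3] = BABAcBABBbbdCabDC$bdC
  rot[4] = ABAcBABBbbdCabDC$bdCB
  rot[5] = BAcBABBbbdCabDC$bdCBA
  rot[6] = AcBABBbbdCabDC$bdCBAB
  rot[7] = cBABBbbdCabDC$bdCBABA
  rot[8] = BABBbbdCabDC$bdCBABAc
  rot[9] = ABBbbdCabDC$bdCBABAcB
  rot[10] = BBbbdCabDC$bdCBABAcBA
  rot[11] = BbbdCabDC$bdCBABAcBAB
  rot[12] = bbdCabDC$bdCBABAcBABB
  rot[13] = bdCabDC$bdCBABAcBABBb
  rot[14] = dCabDC$bdCBABAcBABBbb
  rot[15] = CabDC$bdCBABAcBABBbbd
  rot[16] = abDC$bdCBABAcBABBbbdC
  rot[17] = bDC$bdCBABAcBABBbbdCa
  rot[18] = DC$bdCBABAcBABBbbdCab
  rot[19] = C$bdCBABAcBABBbbdCabD
  rot[20] = $bdCBABAcBABBbbdCabDC
Sorted (with $ < everything):
  sorted[0] = $bdCBABAcBABBbbdCabDC
  sorted[1] = ABAcBABBbbdCabDC$bdCB
  sorted[2] = ABBbbdCabDC$bdCBABAcB
  sorted[3] = AcBABBbbdCabDC$bdCBAB
  sorted[4] = BABAcBABBbbdCabDC$bdC
  sorted[5] = BABBbbdCabDC$bdCBABAc
  sorted[6] = BAcBABBbbdCabDC$bdCBA
  sorted[7] = BBbbdCabDC$bdCBABAcBA
  sorted[8] = BbbdCabDC$bdCBABAcBAB
  sorted[9] = C$bdCBABAcBABBbbdCabD
  sorted[10] = CBABAcBABBbbdCabDC$bd
  sorted[11] = CabDC$bdCBABAcBABBbbd
  sorted[12] = DC$bdCBABAcBABBbbdCab
  sorted[13] = abDC$bdCBABAcBABBbbdC
  sorted[14] = bDC$bdCBABAcBABBbbdCa
  sorted[15] = bbdCabDC$bdCBABAcBABB
  sorted[16] = bdCBABAcBABBbbdCabDC$
  sorted[17] = bdCabDC$bdCBABAcBABBb
  sorted[18] = cBABBbbdCabDC$bdCBABA
  sorted[19] = dCBABAcBABBbbdCabDC$b
  sorted[20] = dCabDC$bdCBABAcBABBbb
sorted[4] = BABAcBABBbbdCabDC$bdC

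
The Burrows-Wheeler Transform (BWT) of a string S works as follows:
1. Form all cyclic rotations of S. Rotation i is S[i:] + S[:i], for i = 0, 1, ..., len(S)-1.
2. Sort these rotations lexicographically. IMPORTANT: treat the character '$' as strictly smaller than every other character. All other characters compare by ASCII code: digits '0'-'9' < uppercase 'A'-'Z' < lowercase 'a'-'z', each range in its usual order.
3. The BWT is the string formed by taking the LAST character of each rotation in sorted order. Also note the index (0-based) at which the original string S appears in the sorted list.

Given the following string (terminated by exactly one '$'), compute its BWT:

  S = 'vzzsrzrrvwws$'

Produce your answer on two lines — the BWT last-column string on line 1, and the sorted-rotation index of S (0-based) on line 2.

All 13 rotations (rotation i = S[i:]+S[:i]):
  rot[0] = vzzsrzrrvwws$
  rot[1] = zzsrzrrvwws$v
  rot[2] = zsrzrrvwws$vz
  rot[3] = srzrrvwws$vzz
  rot[4] = rzrrvwws$vzzs
  rot[5] = zrrvwws$vzzsr
  rot[6] = rrvwws$vzzsrz
  rot[7] = rvwws$vzzsrzr
  rot[8] = vwws$vzzsrzrr
  rot[9] = wws$vzzsrzrrv
  rot[10] = ws$vzzsrzrrvw
  rot[11] = s$vzzsrzrrvww
  rot[12] = $vzzsrzrrvwws
Sorted (with $ < everything):
  sorted[0] = $vzzsrzrrvwws  (last char: 's')
  sorted[1] = rrvwws$vzzsrz  (last char: 'z')
  sorted[2] = rvwws$vzzsrzr  (last char: 'r')
  sorted[3] = rzrrvwws$vzzs  (last char: 's')
  sorted[4] = s$vzzsrzrrvww  (last char: 'w')
  sorted[5] = srzrrvwws$vzz  (last char: 'z')
  sorted[6] = vwws$vzzsrzrr  (last char: 'r')
  sorted[7] = vzzsrzrrvwws$  (last char: '$')
  sorted[8] = ws$vzzsrzrrvw  (last char: 'w')
  sorted[9] = wws$vzzsrzrrv  (last char: 'v')
  sorted[10] = zrrvwws$vzzsr  (last char: 'r')
  sorted[11] = zsrzrrvwws$vz  (last char: 'z')
  sorted[12] = zzsrzrrvwws$v  (last char: 'v')
Last column: szrswzr$wvrzv
Original string S is at sorted index 7

Answer: szrswzr$wvrzv
7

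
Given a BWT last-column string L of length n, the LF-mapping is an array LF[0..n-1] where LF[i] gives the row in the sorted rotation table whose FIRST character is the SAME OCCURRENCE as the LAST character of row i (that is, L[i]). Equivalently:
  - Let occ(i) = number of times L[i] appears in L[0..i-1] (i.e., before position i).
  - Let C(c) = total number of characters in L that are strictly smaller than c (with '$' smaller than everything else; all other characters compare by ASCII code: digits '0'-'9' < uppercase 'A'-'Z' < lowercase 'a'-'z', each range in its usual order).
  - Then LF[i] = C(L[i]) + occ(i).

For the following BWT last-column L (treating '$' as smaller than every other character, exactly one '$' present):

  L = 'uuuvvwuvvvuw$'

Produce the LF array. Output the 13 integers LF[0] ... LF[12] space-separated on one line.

Char counts: '$':1, 'u':5, 'v':5, 'w':2
C (first-col start): C('$')=0, C('u')=1, C('v')=6, C('w')=11
L[0]='u': occ=0, LF[0]=C('u')+0=1+0=1
L[1]='u': occ=1, LF[1]=C('u')+1=1+1=2
L[2]='u': occ=2, LF[2]=C('u')+2=1+2=3
L[3]='v': occ=0, LF[3]=C('v')+0=6+0=6
L[4]='v': occ=1, LF[4]=C('v')+1=6+1=7
L[5]='w': occ=0, LF[5]=C('w')+0=11+0=11
L[6]='u': occ=3, LF[6]=C('u')+3=1+3=4
L[7]='v': occ=2, LF[7]=C('v')+2=6+2=8
L[8]='v': occ=3, LF[8]=C('v')+3=6+3=9
L[9]='v': occ=4, LF[9]=C('v')+4=6+4=10
L[10]='u': occ=4, LF[10]=C('u')+4=1+4=5
L[11]='w': occ=1, LF[11]=C('w')+1=11+1=12
L[12]='$': occ=0, LF[12]=C('$')+0=0+0=0

Answer: 1 2 3 6 7 11 4 8 9 10 5 12 0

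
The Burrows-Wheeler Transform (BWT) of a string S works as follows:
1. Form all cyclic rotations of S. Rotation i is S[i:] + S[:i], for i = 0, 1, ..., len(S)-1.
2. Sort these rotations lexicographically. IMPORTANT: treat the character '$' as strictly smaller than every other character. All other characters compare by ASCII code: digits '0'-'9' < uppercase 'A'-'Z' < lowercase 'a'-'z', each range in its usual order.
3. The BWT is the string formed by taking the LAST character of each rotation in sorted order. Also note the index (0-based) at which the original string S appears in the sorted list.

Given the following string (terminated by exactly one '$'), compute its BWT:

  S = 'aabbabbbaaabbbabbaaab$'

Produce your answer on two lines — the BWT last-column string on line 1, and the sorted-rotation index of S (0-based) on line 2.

All 22 rotations (rotation i = S[i:]+S[:i]):
  rot[0] = aabbabbbaaabbbabbaaab$
  rot[1] = abbabbbaaabbbabbaaab$a
  rot[2] = bbabbbaaabbbabbaaab$aa
  rot[3] = babbbaaabbbabbaaab$aab
  rot[4] = abbbaaabbbabbaaab$aabb
  rot[5] = bbbaaabbbabbaaab$aabba
  rot[6] = bbaaabbbabbaaab$aabbab
  rot[7] = baaabbbabbaaab$aabbabb
  rot[8] = aaabbbabbaaab$aabbabbb
  rot[9] = aabbbabbaaab$aabbabbba
  rot[10] = abbbabbaaab$aabbabbbaa
  rot[11] = bbbabbaaab$aabbabbbaaa
  rot[12] = bbabbaaab$aabbabbbaaab
  rot[13] = babbaaab$aabbabbbaaabb
  rot[14] = abbaaab$aabbabbbaaabbb
  rot[15] = bbaaab$aabbabbbaaabbba
  rot[16] = baaab$aabbabbbaaabbbab
  rot[17] = aaab$aabbabbbaaabbbabb
  rot[18] = aab$aabbabbbaaabbbabba
  rot[19] = ab$aabbabbbaaabbbabbaa
  rot[20] = b$aabbabbbaaabbbabbaaa
  rot[21] = $aabbabbbaaabbbabbaaab
Sorted (with $ < everything):
  sorted[0] = $aabbabbbaaabbbabbaaab  (last char: 'b')
  sorted[1] = aaab$aabbabbbaaabbbabb  (last char: 'b')
  sorted[2] = aaabbbabbaaab$aabbabbb  (last char: 'b')
  sorted[3] = aab$aabbabbbaaabbbabba  (last char: 'a')
  sorted[4] = aabbabbbaaabbbabbaaab$  (last char: '$')
  sorted[5] = aabbbabbaaab$aabbabbba  (last char: 'a')
  sorted[6] = ab$aabbabbbaaabbbabbaa  (last char: 'a')
  sorted[7] = abbaaab$aabbabbbaaabbb  (last char: 'b')
  sorted[8] = abbabbbaaabbbabbaaab$a  (last char: 'a')
  sorted[9] = abbbaaabbbabbaaab$aabb  (last char: 'b')
  sorted[10] = abbbabbaaab$aabbabbbaa  (last char: 'a')
  sorted[11] = b$aabbabbbaaabbbabbaaa  (last char: 'a')
  sorted[12] = baaab$aabbabbbaaabbbab  (last char: 'b')
  sorted[13] = baaabbbabbaaab$aabbabb  (last char: 'b')
  sorted[14] = babbaaab$aabbabbbaaabb  (last char: 'b')
  sorted[15] = babbbaaabbbabbaaab$aab  (last char: 'b')
  sorted[16] = bbaaab$aabbabbbaaabbba  (last char: 'a')
  sorted[17] = bbaaabbbabbaaab$aabbab  (last char: 'b')
  sorted[18] = bbabbaaab$aabbabbbaaab  (last char: 'b')
  sorted[19] = bbabbbaaabbbabbaaab$aa  (last char: 'a')
  sorted[20] = bbbaaabbbabbaaab$aabba  (last char: 'a')
  sorted[21] = bbbabbaaab$aabbabbbaaa  (last char: 'a')
Last column: bbba$aababaabbbbabbaaa
Original string S is at sorted index 4

Answer: bbba$aababaabbbbabbaaa
4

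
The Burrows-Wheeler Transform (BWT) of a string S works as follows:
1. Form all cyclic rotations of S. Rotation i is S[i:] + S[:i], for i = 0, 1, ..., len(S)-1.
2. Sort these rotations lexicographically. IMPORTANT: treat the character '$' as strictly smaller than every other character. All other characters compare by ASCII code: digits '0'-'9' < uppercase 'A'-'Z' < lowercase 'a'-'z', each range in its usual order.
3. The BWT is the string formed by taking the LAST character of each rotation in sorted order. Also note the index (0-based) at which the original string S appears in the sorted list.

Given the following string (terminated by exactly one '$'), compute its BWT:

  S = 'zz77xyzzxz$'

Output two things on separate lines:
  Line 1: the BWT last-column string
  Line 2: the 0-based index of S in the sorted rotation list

Answer: zz77zxxzz$y
9

Derivation:
All 11 rotations (rotation i = S[i:]+S[:i]):
  rot[0] = zz77xyzzxz$
  rot[1] = z77xyzzxz$z
  rot[2] = 77xyzzxz$zz
  rot[3] = 7xyzzxz$zz7
  rot[4] = xyzzxz$zz77
  rot[5] = yzzxz$zz77x
  rot[6] = zzxz$zz77xy
  rot[7] = zxz$zz77xyz
  rot[8] = xz$zz77xyzz
  rot[9] = z$zz77xyzzx
  rot[10] = $zz77xyzzxz
Sorted (with $ < everything):
  sorted[0] = $zz77xyzzxz  (last char: 'z')
  sorted[1] = 77xyzzxz$zz  (last char: 'z')
  sorted[2] = 7xyzzxz$zz7  (last char: '7')
  sorted[3] = xyzzxz$zz77  (last char: '7')
  sorted[4] = xz$zz77xyzz  (last char: 'z')
  sorted[5] = yzzxz$zz77x  (last char: 'x')
  sorted[6] = z$zz77xyzzx  (last char: 'x')
  sorted[7] = z77xyzzxz$z  (last char: 'z')
  sorted[8] = zxz$zz77xyz  (last char: 'z')
  sorted[9] = zz77xyzzxz$  (last char: '$')
  sorted[10] = zzxz$zz77xy  (last char: 'y')
Last column: zz77zxxzz$y
Original string S is at sorted index 9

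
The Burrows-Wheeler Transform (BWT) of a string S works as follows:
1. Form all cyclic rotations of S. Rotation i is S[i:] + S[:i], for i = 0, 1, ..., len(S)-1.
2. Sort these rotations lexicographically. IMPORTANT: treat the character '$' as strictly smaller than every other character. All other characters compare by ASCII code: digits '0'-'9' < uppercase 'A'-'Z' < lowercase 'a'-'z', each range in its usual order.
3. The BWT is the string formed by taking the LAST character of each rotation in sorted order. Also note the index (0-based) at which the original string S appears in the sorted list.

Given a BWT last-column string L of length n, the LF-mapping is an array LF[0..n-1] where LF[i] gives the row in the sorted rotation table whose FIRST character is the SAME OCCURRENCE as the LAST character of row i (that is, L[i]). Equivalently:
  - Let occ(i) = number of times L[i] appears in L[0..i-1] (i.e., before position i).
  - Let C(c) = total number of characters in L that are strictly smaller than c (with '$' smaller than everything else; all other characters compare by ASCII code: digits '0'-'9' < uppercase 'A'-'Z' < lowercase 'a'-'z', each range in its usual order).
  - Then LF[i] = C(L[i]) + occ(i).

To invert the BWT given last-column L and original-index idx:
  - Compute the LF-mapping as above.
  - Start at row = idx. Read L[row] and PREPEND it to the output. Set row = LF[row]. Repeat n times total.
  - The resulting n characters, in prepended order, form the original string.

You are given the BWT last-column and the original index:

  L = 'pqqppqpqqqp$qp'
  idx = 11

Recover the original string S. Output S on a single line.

LF mapping: 1 7 8 2 3 9 4 10 11 12 5 0 13 6
Walk LF starting at row 11, prepending L[row]:
  step 1: row=11, L[11]='$', prepend. Next row=LF[11]=0
  step 2: row=0, L[0]='p', prepend. Next row=LF[0]=1
  step 3: row=1, L[1]='q', prepend. Next row=LF[1]=7
  step 4: row=7, L[7]='q', prepend. Next row=LF[7]=10
  step 5: row=10, L[10]='p', prepend. Next row=LF[10]=5
  step 6: row=5, L[5]='q', prepend. Next row=LF[5]=9
  step 7: row=9, L[9]='q', prepend. Next row=LF[9]=12
  step 8: row=12, L[12]='q', prepend. Next row=LF[12]=13
  step 9: row=13, L[13]='p', prepend. Next row=LF[13]=6
  step 10: row=6, L[6]='p', prepend. Next row=LF[6]=4
  step 11: row=4, L[4]='p', prepend. Next row=LF[4]=3
  step 12: row=3, L[3]='p', prepend. Next row=LF[3]=2
  step 13: row=2, L[2]='q', prepend. Next row=LF[2]=8
  step 14: row=8, L[8]='q', prepend. Next row=LF[8]=11
Reversed output: qqppppqqqpqqp$

Answer: qqppppqqqpqqp$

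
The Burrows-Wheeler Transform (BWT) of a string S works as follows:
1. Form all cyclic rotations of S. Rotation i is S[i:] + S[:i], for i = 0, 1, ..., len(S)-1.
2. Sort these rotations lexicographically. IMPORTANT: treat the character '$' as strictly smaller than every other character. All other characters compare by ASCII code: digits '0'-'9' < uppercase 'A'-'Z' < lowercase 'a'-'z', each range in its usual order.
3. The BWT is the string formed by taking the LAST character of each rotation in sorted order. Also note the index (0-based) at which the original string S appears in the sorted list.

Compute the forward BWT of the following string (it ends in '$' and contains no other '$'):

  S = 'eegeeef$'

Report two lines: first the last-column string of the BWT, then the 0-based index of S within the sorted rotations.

All 8 rotations (rotation i = S[i:]+S[:i]):
  rot[0] = eegeeef$
  rot[1] = egeeef$e
  rot[2] = geeef$ee
  rot[3] = eeef$eeg
  rot[4] = eef$eege
  rot[5] = ef$eegee
  rot[6] = f$eegeee
  rot[7] = $eegeeef
Sorted (with $ < everything):
  sorted[0] = $eegeeef  (last char: 'f')
  sorted[1] = eeef$eeg  (last char: 'g')
  sorted[2] = eef$eege  (last char: 'e')
  sorted[3] = eegeeef$  (last char: '$')
  sorted[4] = ef$eegee  (last char: 'e')
  sorted[5] = egeeef$e  (last char: 'e')
  sorted[6] = f$eegeee  (last char: 'e')
  sorted[7] = geeef$ee  (last char: 'e')
Last column: fge$eeee
Original string S is at sorted index 3

Answer: fge$eeee
3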